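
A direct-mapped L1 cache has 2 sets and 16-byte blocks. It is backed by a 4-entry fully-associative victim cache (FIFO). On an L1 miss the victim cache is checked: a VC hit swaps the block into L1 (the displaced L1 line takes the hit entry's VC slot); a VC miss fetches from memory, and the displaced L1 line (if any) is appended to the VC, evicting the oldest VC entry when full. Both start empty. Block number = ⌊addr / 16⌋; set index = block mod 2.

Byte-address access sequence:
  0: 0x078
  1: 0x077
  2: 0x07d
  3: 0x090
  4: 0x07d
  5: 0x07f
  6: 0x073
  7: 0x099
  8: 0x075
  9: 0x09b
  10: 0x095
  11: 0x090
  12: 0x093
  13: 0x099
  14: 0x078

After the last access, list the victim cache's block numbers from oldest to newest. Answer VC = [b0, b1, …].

0: 0x78 (blk 7, set 1) → MISS  vc=[]
1: 0x77 (blk 7, set 1) → L1-HIT  vc=[]
2: 0x7d (blk 7, set 1) → L1-HIT  vc=[]
3: 0x90 (blk 9, set 1) → MISS  vc=[7]
4: 0x7d (blk 7, set 1) → VC-HIT  vc=[9]
5: 0x7f (blk 7, set 1) → L1-HIT  vc=[9]
6: 0x73 (blk 7, set 1) → L1-HIT  vc=[9]
7: 0x99 (blk 9, set 1) → VC-HIT  vc=[7]
8: 0x75 (blk 7, set 1) → VC-HIT  vc=[9]
9: 0x9b (blk 9, set 1) → VC-HIT  vc=[7]
10: 0x95 (blk 9, set 1) → L1-HIT  vc=[7]
11: 0x90 (blk 9, set 1) → L1-HIT  vc=[7]
12: 0x93 (blk 9, set 1) → L1-HIT  vc=[7]
13: 0x99 (blk 9, set 1) → L1-HIT  vc=[7]
14: 0x78 (blk 7, set 1) → VC-HIT  vc=[9]

VC = [9]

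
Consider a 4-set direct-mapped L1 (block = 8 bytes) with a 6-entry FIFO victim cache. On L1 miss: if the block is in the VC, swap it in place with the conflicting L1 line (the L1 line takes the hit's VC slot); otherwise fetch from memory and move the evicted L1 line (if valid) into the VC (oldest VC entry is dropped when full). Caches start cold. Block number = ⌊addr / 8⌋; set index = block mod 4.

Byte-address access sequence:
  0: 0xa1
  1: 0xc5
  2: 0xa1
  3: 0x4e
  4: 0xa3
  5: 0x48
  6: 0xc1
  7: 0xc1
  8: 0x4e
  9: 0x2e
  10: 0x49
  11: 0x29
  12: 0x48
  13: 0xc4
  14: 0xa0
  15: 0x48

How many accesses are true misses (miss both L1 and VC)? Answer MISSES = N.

MISSES = 4

0: 0xa1 (blk 20, set 0) → MISS  vc=[]
1: 0xc5 (blk 24, set 0) → MISS  vc=[20]
2: 0xa1 (blk 20, set 0) → VC-HIT  vc=[24]
3: 0x4e (blk 9, set 1) → MISS  vc=[24]
4: 0xa3 (blk 20, set 0) → L1-HIT  vc=[24]
5: 0x48 (blk 9, set 1) → L1-HIT  vc=[24]
6: 0xc1 (blk 24, set 0) → VC-HIT  vc=[20]
7: 0xc1 (blk 24, set 0) → L1-HIT  vc=[20]
8: 0x4e (blk 9, set 1) → L1-HIT  vc=[20]
9: 0x2e (blk 5, set 1) → MISS  vc=[20, 9]
10: 0x49 (blk 9, set 1) → VC-HIT  vc=[20, 5]
11: 0x29 (blk 5, set 1) → VC-HIT  vc=[20, 9]
12: 0x48 (blk 9, set 1) → VC-HIT  vc=[20, 5]
13: 0xc4 (blk 24, set 0) → L1-HIT  vc=[20, 5]
14: 0xa0 (blk 20, set 0) → VC-HIT  vc=[24, 5]
15: 0x48 (blk 9, set 1) → L1-HIT  vc=[24, 5]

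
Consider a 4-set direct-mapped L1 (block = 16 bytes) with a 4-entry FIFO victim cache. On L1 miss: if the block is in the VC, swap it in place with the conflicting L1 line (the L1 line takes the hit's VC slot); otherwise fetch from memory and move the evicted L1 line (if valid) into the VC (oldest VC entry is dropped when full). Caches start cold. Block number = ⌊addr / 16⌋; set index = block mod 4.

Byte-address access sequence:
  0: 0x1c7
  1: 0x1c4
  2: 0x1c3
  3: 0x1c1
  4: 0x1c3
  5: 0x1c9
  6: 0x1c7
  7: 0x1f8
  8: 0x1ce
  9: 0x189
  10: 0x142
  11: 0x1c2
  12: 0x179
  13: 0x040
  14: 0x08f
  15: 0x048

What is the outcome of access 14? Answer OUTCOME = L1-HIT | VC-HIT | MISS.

  [0] addr=0x1c7 blk=28 s=0: MISS | VC []
  [1] addr=0x1c4 blk=28 s=0: L1-HIT | VC []
  [2] addr=0x1c3 blk=28 s=0: L1-HIT | VC []
  [3] addr=0x1c1 blk=28 s=0: L1-HIT | VC []
  [4] addr=0x1c3 blk=28 s=0: L1-HIT | VC []
  [5] addr=0x1c9 blk=28 s=0: L1-HIT | VC []
  [6] addr=0x1c7 blk=28 s=0: L1-HIT | VC []
  [7] addr=0x1f8 blk=31 s=3: MISS | VC []
  [8] addr=0x1ce blk=28 s=0: L1-HIT | VC []
  [9] addr=0x189 blk=24 s=0: MISS | VC [28]
  [10] addr=0x142 blk=20 s=0: MISS | VC [28, 24]
  [11] addr=0x1c2 blk=28 s=0: VC-HIT | VC [20, 24]
  [12] addr=0x179 blk=23 s=3: MISS | VC [20, 24, 31]
  [13] addr=0x40 blk=4 s=0: MISS | VC [20, 24, 31, 28]
  [14] addr=0x8f blk=8 s=0: MISS | VC [24, 31, 28, 4]
  [15] addr=0x48 blk=4 s=0: VC-HIT | VC [24, 31, 28, 8]

OUTCOME = MISS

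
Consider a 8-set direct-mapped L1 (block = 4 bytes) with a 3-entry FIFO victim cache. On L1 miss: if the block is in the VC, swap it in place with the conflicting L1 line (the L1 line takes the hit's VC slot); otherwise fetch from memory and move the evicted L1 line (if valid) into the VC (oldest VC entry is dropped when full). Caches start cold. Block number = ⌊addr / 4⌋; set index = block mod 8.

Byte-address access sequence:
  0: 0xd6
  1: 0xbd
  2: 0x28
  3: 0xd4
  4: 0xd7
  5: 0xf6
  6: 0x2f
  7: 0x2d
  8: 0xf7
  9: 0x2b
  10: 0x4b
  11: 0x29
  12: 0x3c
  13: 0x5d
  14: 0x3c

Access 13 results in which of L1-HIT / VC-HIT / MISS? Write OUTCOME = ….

OUTCOME = MISS

0: 0xd6 (blk 53, set 5) → MISS  vc=[]
1: 0xbd (blk 47, set 7) → MISS  vc=[]
2: 0x28 (blk 10, set 2) → MISS  vc=[]
3: 0xd4 (blk 53, set 5) → L1-HIT  vc=[]
4: 0xd7 (blk 53, set 5) → L1-HIT  vc=[]
5: 0xf6 (blk 61, set 5) → MISS  vc=[53]
6: 0x2f (blk 11, set 3) → MISS  vc=[53]
7: 0x2d (blk 11, set 3) → L1-HIT  vc=[53]
8: 0xf7 (blk 61, set 5) → L1-HIT  vc=[53]
9: 0x2b (blk 10, set 2) → L1-HIT  vc=[53]
10: 0x4b (blk 18, set 2) → MISS  vc=[53, 10]
11: 0x29 (blk 10, set 2) → VC-HIT  vc=[53, 18]
12: 0x3c (blk 15, set 7) → MISS  vc=[53, 18, 47]
13: 0x5d (blk 23, set 7) → MISS  vc=[18, 47, 15]
14: 0x3c (blk 15, set 7) → VC-HIT  vc=[18, 47, 23]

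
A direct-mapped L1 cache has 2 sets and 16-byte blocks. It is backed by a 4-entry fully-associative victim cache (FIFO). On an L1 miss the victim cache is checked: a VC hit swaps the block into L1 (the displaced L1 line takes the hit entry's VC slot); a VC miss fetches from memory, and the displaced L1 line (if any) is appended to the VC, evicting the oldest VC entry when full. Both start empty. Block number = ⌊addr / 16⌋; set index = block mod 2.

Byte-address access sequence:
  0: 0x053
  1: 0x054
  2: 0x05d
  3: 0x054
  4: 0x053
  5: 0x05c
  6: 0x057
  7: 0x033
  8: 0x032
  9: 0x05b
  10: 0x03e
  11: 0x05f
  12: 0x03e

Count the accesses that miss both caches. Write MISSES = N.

MISSES = 2

  [0] addr=0x53 blk=5 s=1: MISS | VC []
  [1] addr=0x54 blk=5 s=1: L1-HIT | VC []
  [2] addr=0x5d blk=5 s=1: L1-HIT | VC []
  [3] addr=0x54 blk=5 s=1: L1-HIT | VC []
  [4] addr=0x53 blk=5 s=1: L1-HIT | VC []
  [5] addr=0x5c blk=5 s=1: L1-HIT | VC []
  [6] addr=0x57 blk=5 s=1: L1-HIT | VC []
  [7] addr=0x33 blk=3 s=1: MISS | VC [5]
  [8] addr=0x32 blk=3 s=1: L1-HIT | VC [5]
  [9] addr=0x5b blk=5 s=1: VC-HIT | VC [3]
  [10] addr=0x3e blk=3 s=1: VC-HIT | VC [5]
  [11] addr=0x5f blk=5 s=1: VC-HIT | VC [3]
  [12] addr=0x3e blk=3 s=1: VC-HIT | VC [5]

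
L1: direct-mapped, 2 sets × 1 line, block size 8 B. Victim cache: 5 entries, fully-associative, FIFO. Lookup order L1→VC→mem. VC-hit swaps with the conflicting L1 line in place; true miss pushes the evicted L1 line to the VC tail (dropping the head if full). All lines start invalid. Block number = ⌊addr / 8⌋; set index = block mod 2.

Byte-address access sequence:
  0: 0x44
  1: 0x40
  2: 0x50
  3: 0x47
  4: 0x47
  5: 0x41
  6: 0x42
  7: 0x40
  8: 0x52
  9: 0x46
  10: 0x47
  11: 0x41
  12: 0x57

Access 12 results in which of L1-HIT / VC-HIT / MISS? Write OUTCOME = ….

OUTCOME = VC-HIT

  [0] addr=0x44 blk=8 s=0: MISS | VC []
  [1] addr=0x40 blk=8 s=0: L1-HIT | VC []
  [2] addr=0x50 blk=10 s=0: MISS | VC [8]
  [3] addr=0x47 blk=8 s=0: VC-HIT | VC [10]
  [4] addr=0x47 blk=8 s=0: L1-HIT | VC [10]
  [5] addr=0x41 blk=8 s=0: L1-HIT | VC [10]
  [6] addr=0x42 blk=8 s=0: L1-HIT | VC [10]
  [7] addr=0x40 blk=8 s=0: L1-HIT | VC [10]
  [8] addr=0x52 blk=10 s=0: VC-HIT | VC [8]
  [9] addr=0x46 blk=8 s=0: VC-HIT | VC [10]
  [10] addr=0x47 blk=8 s=0: L1-HIT | VC [10]
  [11] addr=0x41 blk=8 s=0: L1-HIT | VC [10]
  [12] addr=0x57 blk=10 s=0: VC-HIT | VC [8]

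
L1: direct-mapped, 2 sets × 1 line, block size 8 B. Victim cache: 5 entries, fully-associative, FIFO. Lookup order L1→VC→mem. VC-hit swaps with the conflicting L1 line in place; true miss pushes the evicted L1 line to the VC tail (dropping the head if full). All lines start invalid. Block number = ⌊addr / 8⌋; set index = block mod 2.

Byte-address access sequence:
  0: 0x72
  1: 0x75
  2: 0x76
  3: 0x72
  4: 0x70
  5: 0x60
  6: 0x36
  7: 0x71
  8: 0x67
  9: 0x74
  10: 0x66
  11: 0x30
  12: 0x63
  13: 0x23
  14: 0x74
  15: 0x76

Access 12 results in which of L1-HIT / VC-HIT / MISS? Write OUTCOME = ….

#0 0x72→b14/s0 MISS; vc=[]
#1 0x75→b14/s0 L1-HIT; vc=[]
#2 0x76→b14/s0 L1-HIT; vc=[]
#3 0x72→b14/s0 L1-HIT; vc=[]
#4 0x70→b14/s0 L1-HIT; vc=[]
#5 0x60→b12/s0 MISS; vc=[14]
#6 0x36→b6/s0 MISS; vc=[14,12]
#7 0x71→b14/s0 VC-HIT; vc=[6,12]
#8 0x67→b12/s0 VC-HIT; vc=[6,14]
#9 0x74→b14/s0 VC-HIT; vc=[6,12]
#10 0x66→b12/s0 VC-HIT; vc=[6,14]
#11 0x30→b6/s0 VC-HIT; vc=[12,14]
#12 0x63→b12/s0 VC-HIT; vc=[6,14]
#13 0x23→b4/s0 MISS; vc=[6,14,12]
#14 0x74→b14/s0 VC-HIT; vc=[6,4,12]
#15 0x76→b14/s0 L1-HIT; vc=[6,4,12]

OUTCOME = VC-HIT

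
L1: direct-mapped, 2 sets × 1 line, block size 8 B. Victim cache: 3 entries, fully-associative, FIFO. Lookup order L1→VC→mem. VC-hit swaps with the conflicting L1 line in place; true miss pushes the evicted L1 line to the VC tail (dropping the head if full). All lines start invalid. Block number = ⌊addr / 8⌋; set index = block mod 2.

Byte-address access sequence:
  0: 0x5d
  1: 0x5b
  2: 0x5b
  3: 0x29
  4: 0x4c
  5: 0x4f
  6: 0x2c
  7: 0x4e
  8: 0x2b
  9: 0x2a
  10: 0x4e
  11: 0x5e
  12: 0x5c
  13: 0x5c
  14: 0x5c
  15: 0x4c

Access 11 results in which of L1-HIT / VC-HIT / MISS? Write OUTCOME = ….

OUTCOME = VC-HIT

#0 0x5d→b11/s1 MISS; vc=[]
#1 0x5b→b11/s1 L1-HIT; vc=[]
#2 0x5b→b11/s1 L1-HIT; vc=[]
#3 0x29→b5/s1 MISS; vc=[11]
#4 0x4c→b9/s1 MISS; vc=[11,5]
#5 0x4f→b9/s1 L1-HIT; vc=[11,5]
#6 0x2c→b5/s1 VC-HIT; vc=[11,9]
#7 0x4e→b9/s1 VC-HIT; vc=[11,5]
#8 0x2b→b5/s1 VC-HIT; vc=[11,9]
#9 0x2a→b5/s1 L1-HIT; vc=[11,9]
#10 0x4e→b9/s1 VC-HIT; vc=[11,5]
#11 0x5e→b11/s1 VC-HIT; vc=[9,5]
#12 0x5c→b11/s1 L1-HIT; vc=[9,5]
#13 0x5c→b11/s1 L1-HIT; vc=[9,5]
#14 0x5c→b11/s1 L1-HIT; vc=[9,5]
#15 0x4c→b9/s1 VC-HIT; vc=[11,5]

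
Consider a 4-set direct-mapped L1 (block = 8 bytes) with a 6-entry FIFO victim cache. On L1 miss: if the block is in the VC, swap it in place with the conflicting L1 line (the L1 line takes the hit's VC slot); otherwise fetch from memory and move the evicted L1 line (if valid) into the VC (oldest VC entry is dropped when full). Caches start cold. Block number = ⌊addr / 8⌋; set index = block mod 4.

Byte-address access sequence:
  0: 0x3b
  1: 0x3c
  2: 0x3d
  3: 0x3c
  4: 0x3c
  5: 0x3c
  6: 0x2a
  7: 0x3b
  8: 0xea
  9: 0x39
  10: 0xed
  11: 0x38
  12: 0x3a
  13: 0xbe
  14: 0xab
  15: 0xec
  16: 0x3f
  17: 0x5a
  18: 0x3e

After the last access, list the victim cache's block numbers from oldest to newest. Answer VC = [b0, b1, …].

0: 0x3b (blk 7, set 3) → MISS  vc=[]
1: 0x3c (blk 7, set 3) → L1-HIT  vc=[]
2: 0x3d (blk 7, set 3) → L1-HIT  vc=[]
3: 0x3c (blk 7, set 3) → L1-HIT  vc=[]
4: 0x3c (blk 7, set 3) → L1-HIT  vc=[]
5: 0x3c (blk 7, set 3) → L1-HIT  vc=[]
6: 0x2a (blk 5, set 1) → MISS  vc=[]
7: 0x3b (blk 7, set 3) → L1-HIT  vc=[]
8: 0xea (blk 29, set 1) → MISS  vc=[5]
9: 0x39 (blk 7, set 3) → L1-HIT  vc=[5]
10: 0xed (blk 29, set 1) → L1-HIT  vc=[5]
11: 0x38 (blk 7, set 3) → L1-HIT  vc=[5]
12: 0x3a (blk 7, set 3) → L1-HIT  vc=[5]
13: 0xbe (blk 23, set 3) → MISS  vc=[5, 7]
14: 0xab (blk 21, set 1) → MISS  vc=[5, 7, 29]
15: 0xec (blk 29, set 1) → VC-HIT  vc=[5, 7, 21]
16: 0x3f (blk 7, set 3) → VC-HIT  vc=[5, 23, 21]
17: 0x5a (blk 11, set 3) → MISS  vc=[5, 23, 21, 7]
18: 0x3e (blk 7, set 3) → VC-HIT  vc=[5, 23, 21, 11]

VC = [5, 23, 21, 11]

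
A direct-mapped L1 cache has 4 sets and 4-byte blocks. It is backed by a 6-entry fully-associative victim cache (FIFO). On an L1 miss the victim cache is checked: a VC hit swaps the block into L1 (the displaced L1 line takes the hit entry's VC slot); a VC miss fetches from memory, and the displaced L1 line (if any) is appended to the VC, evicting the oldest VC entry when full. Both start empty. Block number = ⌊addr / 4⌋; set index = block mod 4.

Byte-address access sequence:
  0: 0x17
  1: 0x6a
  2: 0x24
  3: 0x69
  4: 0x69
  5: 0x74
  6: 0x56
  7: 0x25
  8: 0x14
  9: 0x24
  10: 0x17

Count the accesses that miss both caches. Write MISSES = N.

0: 0x17 (blk 5, set 1) → MISS  vc=[]
1: 0x6a (blk 26, set 2) → MISS  vc=[]
2: 0x24 (blk 9, set 1) → MISS  vc=[5]
3: 0x69 (blk 26, set 2) → L1-HIT  vc=[5]
4: 0x69 (blk 26, set 2) → L1-HIT  vc=[5]
5: 0x74 (blk 29, set 1) → MISS  vc=[5, 9]
6: 0x56 (blk 21, set 1) → MISS  vc=[5, 9, 29]
7: 0x25 (blk 9, set 1) → VC-HIT  vc=[5, 21, 29]
8: 0x14 (blk 5, set 1) → VC-HIT  vc=[9, 21, 29]
9: 0x24 (blk 9, set 1) → VC-HIT  vc=[5, 21, 29]
10: 0x17 (blk 5, set 1) → VC-HIT  vc=[9, 21, 29]

MISSES = 5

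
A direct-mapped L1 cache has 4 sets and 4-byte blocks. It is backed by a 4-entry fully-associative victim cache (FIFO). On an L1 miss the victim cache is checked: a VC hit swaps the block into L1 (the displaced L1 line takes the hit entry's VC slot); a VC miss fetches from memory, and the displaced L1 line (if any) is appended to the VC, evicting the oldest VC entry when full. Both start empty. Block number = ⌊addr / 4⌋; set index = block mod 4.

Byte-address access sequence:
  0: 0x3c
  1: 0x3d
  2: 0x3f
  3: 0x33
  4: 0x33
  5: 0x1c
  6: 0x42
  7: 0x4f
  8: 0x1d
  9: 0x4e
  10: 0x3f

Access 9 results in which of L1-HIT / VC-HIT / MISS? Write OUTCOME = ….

  [0] addr=0x3c blk=15 s=3: MISS | VC []
  [1] addr=0x3d blk=15 s=3: L1-HIT | VC []
  [2] addr=0x3f blk=15 s=3: L1-HIT | VC []
  [3] addr=0x33 blk=12 s=0: MISS | VC []
  [4] addr=0x33 blk=12 s=0: L1-HIT | VC []
  [5] addr=0x1c blk=7 s=3: MISS | VC [15]
  [6] addr=0x42 blk=16 s=0: MISS | VC [15, 12]
  [7] addr=0x4f blk=19 s=3: MISS | VC [15, 12, 7]
  [8] addr=0x1d blk=7 s=3: VC-HIT | VC [15, 12, 19]
  [9] addr=0x4e blk=19 s=3: VC-HIT | VC [15, 12, 7]
  [10] addr=0x3f blk=15 s=3: VC-HIT | VC [19, 12, 7]

OUTCOME = VC-HIT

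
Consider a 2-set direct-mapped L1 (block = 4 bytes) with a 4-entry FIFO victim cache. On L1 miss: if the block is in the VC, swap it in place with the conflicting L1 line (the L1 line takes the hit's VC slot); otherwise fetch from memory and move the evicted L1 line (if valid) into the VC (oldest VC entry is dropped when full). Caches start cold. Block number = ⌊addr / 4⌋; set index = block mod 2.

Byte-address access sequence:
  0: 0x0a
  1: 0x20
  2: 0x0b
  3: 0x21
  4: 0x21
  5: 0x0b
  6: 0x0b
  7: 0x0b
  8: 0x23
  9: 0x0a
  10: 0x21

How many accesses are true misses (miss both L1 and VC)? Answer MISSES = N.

MISSES = 2

#0 0xa→b2/s0 MISS; vc=[]
#1 0x20→b8/s0 MISS; vc=[2]
#2 0xb→b2/s0 VC-HIT; vc=[8]
#3 0x21→b8/s0 VC-HIT; vc=[2]
#4 0x21→b8/s0 L1-HIT; vc=[2]
#5 0xb→b2/s0 VC-HIT; vc=[8]
#6 0xb→b2/s0 L1-HIT; vc=[8]
#7 0xb→b2/s0 L1-HIT; vc=[8]
#8 0x23→b8/s0 VC-HIT; vc=[2]
#9 0xa→b2/s0 VC-HIT; vc=[8]
#10 0x21→b8/s0 VC-HIT; vc=[2]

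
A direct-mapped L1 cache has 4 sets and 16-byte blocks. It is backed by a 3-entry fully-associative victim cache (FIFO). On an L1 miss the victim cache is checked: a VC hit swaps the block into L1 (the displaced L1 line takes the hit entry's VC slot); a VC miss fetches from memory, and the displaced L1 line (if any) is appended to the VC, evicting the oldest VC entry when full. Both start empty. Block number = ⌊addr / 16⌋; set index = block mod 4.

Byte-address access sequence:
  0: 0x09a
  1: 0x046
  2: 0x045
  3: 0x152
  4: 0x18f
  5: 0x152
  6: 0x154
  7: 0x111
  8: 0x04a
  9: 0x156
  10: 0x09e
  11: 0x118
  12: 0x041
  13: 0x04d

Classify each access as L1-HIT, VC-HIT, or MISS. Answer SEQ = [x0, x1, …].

SEQ = [MISS, MISS, L1-HIT, MISS, MISS, L1-HIT, L1-HIT, MISS, VC-HIT, VC-HIT, VC-HIT, VC-HIT, L1-HIT, L1-HIT]

0: 0x9a (blk 9, set 1) → MISS  vc=[]
1: 0x46 (blk 4, set 0) → MISS  vc=[]
2: 0x45 (blk 4, set 0) → L1-HIT  vc=[]
3: 0x152 (blk 21, set 1) → MISS  vc=[9]
4: 0x18f (blk 24, set 0) → MISS  vc=[9, 4]
5: 0x152 (blk 21, set 1) → L1-HIT  vc=[9, 4]
6: 0x154 (blk 21, set 1) → L1-HIT  vc=[9, 4]
7: 0x111 (blk 17, set 1) → MISS  vc=[9, 4, 21]
8: 0x4a (blk 4, set 0) → VC-HIT  vc=[9, 24, 21]
9: 0x156 (blk 21, set 1) → VC-HIT  vc=[9, 24, 17]
10: 0x9e (blk 9, set 1) → VC-HIT  vc=[21, 24, 17]
11: 0x118 (blk 17, set 1) → VC-HIT  vc=[21, 24, 9]
12: 0x41 (blk 4, set 0) → L1-HIT  vc=[21, 24, 9]
13: 0x4d (blk 4, set 0) → L1-HIT  vc=[21, 24, 9]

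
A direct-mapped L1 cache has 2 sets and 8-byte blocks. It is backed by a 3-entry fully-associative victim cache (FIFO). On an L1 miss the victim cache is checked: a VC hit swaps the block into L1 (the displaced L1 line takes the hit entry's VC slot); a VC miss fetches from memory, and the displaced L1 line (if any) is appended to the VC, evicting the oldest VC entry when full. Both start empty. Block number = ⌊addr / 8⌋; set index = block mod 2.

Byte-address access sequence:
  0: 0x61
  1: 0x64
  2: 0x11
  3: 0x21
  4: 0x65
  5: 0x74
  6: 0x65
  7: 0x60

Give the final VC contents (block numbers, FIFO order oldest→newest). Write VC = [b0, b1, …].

VC = [4, 2, 14]

#0 0x61→b12/s0 MISS; vc=[]
#1 0x64→b12/s0 L1-HIT; vc=[]
#2 0x11→b2/s0 MISS; vc=[12]
#3 0x21→b4/s0 MISS; vc=[12,2]
#4 0x65→b12/s0 VC-HIT; vc=[4,2]
#5 0x74→b14/s0 MISS; vc=[4,2,12]
#6 0x65→b12/s0 VC-HIT; vc=[4,2,14]
#7 0x60→b12/s0 L1-HIT; vc=[4,2,14]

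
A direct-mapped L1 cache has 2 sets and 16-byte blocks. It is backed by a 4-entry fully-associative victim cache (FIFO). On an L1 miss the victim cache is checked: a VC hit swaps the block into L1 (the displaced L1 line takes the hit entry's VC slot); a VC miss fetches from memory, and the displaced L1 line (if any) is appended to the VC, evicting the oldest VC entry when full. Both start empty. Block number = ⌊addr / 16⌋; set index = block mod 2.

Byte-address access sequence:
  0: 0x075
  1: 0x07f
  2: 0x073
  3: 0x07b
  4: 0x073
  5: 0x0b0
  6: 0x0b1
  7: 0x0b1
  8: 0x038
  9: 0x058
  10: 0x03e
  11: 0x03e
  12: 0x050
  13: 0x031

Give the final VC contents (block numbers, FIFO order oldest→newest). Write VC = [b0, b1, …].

VC = [7, 11, 5]

  [0] addr=0x75 blk=7 s=1: MISS | VC []
  [1] addr=0x7f blk=7 s=1: L1-HIT | VC []
  [2] addr=0x73 blk=7 s=1: L1-HIT | VC []
  [3] addr=0x7b blk=7 s=1: L1-HIT | VC []
  [4] addr=0x73 blk=7 s=1: L1-HIT | VC []
  [5] addr=0xb0 blk=11 s=1: MISS | VC [7]
  [6] addr=0xb1 blk=11 s=1: L1-HIT | VC [7]
  [7] addr=0xb1 blk=11 s=1: L1-HIT | VC [7]
  [8] addr=0x38 blk=3 s=1: MISS | VC [7, 11]
  [9] addr=0x58 blk=5 s=1: MISS | VC [7, 11, 3]
  [10] addr=0x3e blk=3 s=1: VC-HIT | VC [7, 11, 5]
  [11] addr=0x3e blk=3 s=1: L1-HIT | VC [7, 11, 5]
  [12] addr=0x50 blk=5 s=1: VC-HIT | VC [7, 11, 3]
  [13] addr=0x31 blk=3 s=1: VC-HIT | VC [7, 11, 5]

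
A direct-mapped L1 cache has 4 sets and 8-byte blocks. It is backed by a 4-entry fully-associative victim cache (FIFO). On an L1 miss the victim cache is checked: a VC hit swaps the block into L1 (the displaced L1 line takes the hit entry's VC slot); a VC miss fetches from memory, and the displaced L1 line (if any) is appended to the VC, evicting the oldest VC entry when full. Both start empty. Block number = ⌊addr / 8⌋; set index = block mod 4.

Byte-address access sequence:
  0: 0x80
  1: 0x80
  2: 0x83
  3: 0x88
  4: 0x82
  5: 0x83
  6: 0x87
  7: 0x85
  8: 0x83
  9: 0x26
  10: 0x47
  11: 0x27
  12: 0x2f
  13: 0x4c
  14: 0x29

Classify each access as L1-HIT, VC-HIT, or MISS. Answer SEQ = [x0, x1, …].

SEQ = [MISS, L1-HIT, L1-HIT, MISS, L1-HIT, L1-HIT, L1-HIT, L1-HIT, L1-HIT, MISS, MISS, VC-HIT, MISS, MISS, VC-HIT]

0: 0x80 (blk 16, set 0) → MISS  vc=[]
1: 0x80 (blk 16, set 0) → L1-HIT  vc=[]
2: 0x83 (blk 16, set 0) → L1-HIT  vc=[]
3: 0x88 (blk 17, set 1) → MISS  vc=[]
4: 0x82 (blk 16, set 0) → L1-HIT  vc=[]
5: 0x83 (blk 16, set 0) → L1-HIT  vc=[]
6: 0x87 (blk 16, set 0) → L1-HIT  vc=[]
7: 0x85 (blk 16, set 0) → L1-HIT  vc=[]
8: 0x83 (blk 16, set 0) → L1-HIT  vc=[]
9: 0x26 (blk 4, set 0) → MISS  vc=[16]
10: 0x47 (blk 8, set 0) → MISS  vc=[16, 4]
11: 0x27 (blk 4, set 0) → VC-HIT  vc=[16, 8]
12: 0x2f (blk 5, set 1) → MISS  vc=[16, 8, 17]
13: 0x4c (blk 9, set 1) → MISS  vc=[16, 8, 17, 5]
14: 0x29 (blk 5, set 1) → VC-HIT  vc=[16, 8, 17, 9]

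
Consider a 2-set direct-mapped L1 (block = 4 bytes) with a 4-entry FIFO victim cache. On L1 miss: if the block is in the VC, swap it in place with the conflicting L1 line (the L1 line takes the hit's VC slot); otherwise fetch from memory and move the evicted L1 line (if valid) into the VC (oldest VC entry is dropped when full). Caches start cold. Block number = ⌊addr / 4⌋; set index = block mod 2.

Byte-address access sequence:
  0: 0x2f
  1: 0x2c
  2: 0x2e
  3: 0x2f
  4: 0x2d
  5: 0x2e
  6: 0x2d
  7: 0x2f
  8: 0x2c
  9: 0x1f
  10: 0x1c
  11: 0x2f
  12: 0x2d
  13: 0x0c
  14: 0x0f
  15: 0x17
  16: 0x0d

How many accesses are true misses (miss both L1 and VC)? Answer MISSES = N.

#0 0x2f→b11/s1 MISS; vc=[]
#1 0x2c→b11/s1 L1-HIT; vc=[]
#2 0x2e→b11/s1 L1-HIT; vc=[]
#3 0x2f→b11/s1 L1-HIT; vc=[]
#4 0x2d→b11/s1 L1-HIT; vc=[]
#5 0x2e→b11/s1 L1-HIT; vc=[]
#6 0x2d→b11/s1 L1-HIT; vc=[]
#7 0x2f→b11/s1 L1-HIT; vc=[]
#8 0x2c→b11/s1 L1-HIT; vc=[]
#9 0x1f→b7/s1 MISS; vc=[11]
#10 0x1c→b7/s1 L1-HIT; vc=[11]
#11 0x2f→b11/s1 VC-HIT; vc=[7]
#12 0x2d→b11/s1 L1-HIT; vc=[7]
#13 0xc→b3/s1 MISS; vc=[7,11]
#14 0xf→b3/s1 L1-HIT; vc=[7,11]
#15 0x17→b5/s1 MISS; vc=[7,11,3]
#16 0xd→b3/s1 VC-HIT; vc=[7,11,5]

MISSES = 4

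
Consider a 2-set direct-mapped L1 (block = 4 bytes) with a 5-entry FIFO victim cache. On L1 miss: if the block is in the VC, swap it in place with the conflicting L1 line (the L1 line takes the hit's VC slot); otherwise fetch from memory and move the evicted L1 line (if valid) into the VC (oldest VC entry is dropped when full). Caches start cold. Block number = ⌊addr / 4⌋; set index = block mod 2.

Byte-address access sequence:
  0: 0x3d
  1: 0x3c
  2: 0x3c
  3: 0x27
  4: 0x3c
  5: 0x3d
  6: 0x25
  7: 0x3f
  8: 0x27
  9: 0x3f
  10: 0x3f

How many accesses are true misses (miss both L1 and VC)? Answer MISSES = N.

#0 0x3d→b15/s1 MISS; vc=[]
#1 0x3c→b15/s1 L1-HIT; vc=[]
#2 0x3c→b15/s1 L1-HIT; vc=[]
#3 0x27→b9/s1 MISS; vc=[15]
#4 0x3c→b15/s1 VC-HIT; vc=[9]
#5 0x3d→b15/s1 L1-HIT; vc=[9]
#6 0x25→b9/s1 VC-HIT; vc=[15]
#7 0x3f→b15/s1 VC-HIT; vc=[9]
#8 0x27→b9/s1 VC-HIT; vc=[15]
#9 0x3f→b15/s1 VC-HIT; vc=[9]
#10 0x3f→b15/s1 L1-HIT; vc=[9]

MISSES = 2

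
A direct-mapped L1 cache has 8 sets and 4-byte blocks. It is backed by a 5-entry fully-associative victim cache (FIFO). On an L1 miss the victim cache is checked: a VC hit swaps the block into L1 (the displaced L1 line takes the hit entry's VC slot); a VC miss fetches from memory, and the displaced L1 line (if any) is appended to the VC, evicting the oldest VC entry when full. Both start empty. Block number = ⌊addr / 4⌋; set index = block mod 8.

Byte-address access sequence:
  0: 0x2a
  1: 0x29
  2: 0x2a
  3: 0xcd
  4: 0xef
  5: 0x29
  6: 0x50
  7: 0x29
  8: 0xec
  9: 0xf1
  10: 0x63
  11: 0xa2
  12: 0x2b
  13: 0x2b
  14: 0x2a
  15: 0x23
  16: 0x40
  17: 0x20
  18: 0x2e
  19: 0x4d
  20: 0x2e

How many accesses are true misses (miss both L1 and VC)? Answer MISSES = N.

MISSES = 11

#0 0x2a→b10/s2 MISS; vc=[]
#1 0x29→b10/s2 L1-HIT; vc=[]
#2 0x2a→b10/s2 L1-HIT; vc=[]
#3 0xcd→b51/s3 MISS; vc=[]
#4 0xef→b59/s3 MISS; vc=[51]
#5 0x29→b10/s2 L1-HIT; vc=[51]
#6 0x50→b20/s4 MISS; vc=[51]
#7 0x29→b10/s2 L1-HIT; vc=[51]
#8 0xec→b59/s3 L1-HIT; vc=[51]
#9 0xf1→b60/s4 MISS; vc=[51,20]
#10 0x63→b24/s0 MISS; vc=[51,20]
#11 0xa2→b40/s0 MISS; vc=[51,20,24]
#12 0x2b→b10/s2 L1-HIT; vc=[51,20,24]
#13 0x2b→b10/s2 L1-HIT; vc=[51,20,24]
#14 0x2a→b10/s2 L1-HIT; vc=[51,20,24]
#15 0x23→b8/s0 MISS; vc=[51,20,24,40]
#16 0x40→b16/s0 MISS; vc=[51,20,24,40,8]
#17 0x20→b8/s0 VC-HIT; vc=[51,20,24,40,16]
#18 0x2e→b11/s3 MISS; vc=[20,24,40,16,59]
#19 0x4d→b19/s3 MISS; vc=[24,40,16,59,11]
#20 0x2e→b11/s3 VC-HIT; vc=[24,40,16,59,19]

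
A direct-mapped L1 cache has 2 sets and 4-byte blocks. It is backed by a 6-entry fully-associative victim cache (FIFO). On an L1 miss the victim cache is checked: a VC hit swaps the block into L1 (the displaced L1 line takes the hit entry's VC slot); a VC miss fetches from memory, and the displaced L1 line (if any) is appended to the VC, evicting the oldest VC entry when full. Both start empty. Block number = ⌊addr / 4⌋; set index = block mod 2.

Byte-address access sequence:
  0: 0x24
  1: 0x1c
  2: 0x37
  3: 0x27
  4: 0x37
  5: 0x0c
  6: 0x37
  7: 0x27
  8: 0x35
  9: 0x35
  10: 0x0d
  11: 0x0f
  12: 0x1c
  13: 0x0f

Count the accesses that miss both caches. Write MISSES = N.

#0 0x24→b9/s1 MISS; vc=[]
#1 0x1c→b7/s1 MISS; vc=[9]
#2 0x37→b13/s1 MISS; vc=[9,7]
#3 0x27→b9/s1 VC-HIT; vc=[13,7]
#4 0x37→b13/s1 VC-HIT; vc=[9,7]
#5 0xc→b3/s1 MISS; vc=[9,7,13]
#6 0x37→b13/s1 VC-HIT; vc=[9,7,3]
#7 0x27→b9/s1 VC-HIT; vc=[13,7,3]
#8 0x35→b13/s1 VC-HIT; vc=[9,7,3]
#9 0x35→b13/s1 L1-HIT; vc=[9,7,3]
#10 0xd→b3/s1 VC-HIT; vc=[9,7,13]
#11 0xf→b3/s1 L1-HIT; vc=[9,7,13]
#12 0x1c→b7/s1 VC-HIT; vc=[9,3,13]
#13 0xf→b3/s1 VC-HIT; vc=[9,7,13]

MISSES = 4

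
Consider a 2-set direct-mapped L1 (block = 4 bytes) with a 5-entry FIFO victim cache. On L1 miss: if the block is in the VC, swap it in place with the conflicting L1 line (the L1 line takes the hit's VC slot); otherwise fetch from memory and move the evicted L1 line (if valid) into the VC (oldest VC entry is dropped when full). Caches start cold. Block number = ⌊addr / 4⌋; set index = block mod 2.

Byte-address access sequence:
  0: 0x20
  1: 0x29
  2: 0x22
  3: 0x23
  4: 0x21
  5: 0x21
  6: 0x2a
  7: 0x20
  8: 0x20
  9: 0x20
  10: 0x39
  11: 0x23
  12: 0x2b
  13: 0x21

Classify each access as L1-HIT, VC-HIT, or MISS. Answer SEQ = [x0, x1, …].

  [0] addr=0x20 blk=8 s=0: MISS | VC []
  [1] addr=0x29 blk=10 s=0: MISS | VC [8]
  [2] addr=0x22 blk=8 s=0: VC-HIT | VC [10]
  [3] addr=0x23 blk=8 s=0: L1-HIT | VC [10]
  [4] addr=0x21 blk=8 s=0: L1-HIT | VC [10]
  [5] addr=0x21 blk=8 s=0: L1-HIT | VC [10]
  [6] addr=0x2a blk=10 s=0: VC-HIT | VC [8]
  [7] addr=0x20 blk=8 s=0: VC-HIT | VC [10]
  [8] addr=0x20 blk=8 s=0: L1-HIT | VC [10]
  [9] addr=0x20 blk=8 s=0: L1-HIT | VC [10]
  [10] addr=0x39 blk=14 s=0: MISS | VC [10, 8]
  [11] addr=0x23 blk=8 s=0: VC-HIT | VC [10, 14]
  [12] addr=0x2b blk=10 s=0: VC-HIT | VC [8, 14]
  [13] addr=0x21 blk=8 s=0: VC-HIT | VC [10, 14]

SEQ = [MISS, MISS, VC-HIT, L1-HIT, L1-HIT, L1-HIT, VC-HIT, VC-HIT, L1-HIT, L1-HIT, MISS, VC-HIT, VC-HIT, VC-HIT]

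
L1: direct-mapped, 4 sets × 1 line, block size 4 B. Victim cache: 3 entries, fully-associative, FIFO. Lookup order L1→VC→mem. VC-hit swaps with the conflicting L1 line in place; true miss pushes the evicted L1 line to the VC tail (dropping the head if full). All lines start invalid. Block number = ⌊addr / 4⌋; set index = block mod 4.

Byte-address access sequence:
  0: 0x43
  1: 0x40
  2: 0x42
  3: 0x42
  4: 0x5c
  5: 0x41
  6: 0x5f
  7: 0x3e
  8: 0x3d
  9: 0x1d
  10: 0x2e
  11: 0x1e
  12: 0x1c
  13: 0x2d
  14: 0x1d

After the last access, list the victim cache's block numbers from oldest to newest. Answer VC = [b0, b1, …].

VC = [23, 15, 11]

  [0] addr=0x43 blk=16 s=0: MISS | VC []
  [1] addr=0x40 blk=16 s=0: L1-HIT | VC []
  [2] addr=0x42 blk=16 s=0: L1-HIT | VC []
  [3] addr=0x42 blk=16 s=0: L1-HIT | VC []
  [4] addr=0x5c blk=23 s=3: MISS | VC []
  [5] addr=0x41 blk=16 s=0: L1-HIT | VC []
  [6] addr=0x5f blk=23 s=3: L1-HIT | VC []
  [7] addr=0x3e blk=15 s=3: MISS | VC [23]
  [8] addr=0x3d blk=15 s=3: L1-HIT | VC [23]
  [9] addr=0x1d blk=7 s=3: MISS | VC [23, 15]
  [10] addr=0x2e blk=11 s=3: MISS | VC [23, 15, 7]
  [11] addr=0x1e blk=7 s=3: VC-HIT | VC [23, 15, 11]
  [12] addr=0x1c blk=7 s=3: L1-HIT | VC [23, 15, 11]
  [13] addr=0x2d blk=11 s=3: VC-HIT | VC [23, 15, 7]
  [14] addr=0x1d blk=7 s=3: VC-HIT | VC [23, 15, 11]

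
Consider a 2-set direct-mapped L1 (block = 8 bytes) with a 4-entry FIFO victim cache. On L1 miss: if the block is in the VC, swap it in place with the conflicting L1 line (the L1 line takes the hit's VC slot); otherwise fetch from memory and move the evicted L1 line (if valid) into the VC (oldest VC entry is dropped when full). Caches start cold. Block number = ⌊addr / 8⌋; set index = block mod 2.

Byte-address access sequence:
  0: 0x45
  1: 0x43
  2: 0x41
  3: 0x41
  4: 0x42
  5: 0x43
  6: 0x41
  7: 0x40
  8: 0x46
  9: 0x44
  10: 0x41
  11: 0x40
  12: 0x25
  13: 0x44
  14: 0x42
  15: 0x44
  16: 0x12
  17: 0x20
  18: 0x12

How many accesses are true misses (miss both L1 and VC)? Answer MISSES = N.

  [0] addr=0x45 blk=8 s=0: MISS | VC []
  [1] addr=0x43 blk=8 s=0: L1-HIT | VC []
  [2] addr=0x41 blk=8 s=0: L1-HIT | VC []
  [3] addr=0x41 blk=8 s=0: L1-HIT | VC []
  [4] addr=0x42 blk=8 s=0: L1-HIT | VC []
  [5] addr=0x43 blk=8 s=0: L1-HIT | VC []
  [6] addr=0x41 blk=8 s=0: L1-HIT | VC []
  [7] addr=0x40 blk=8 s=0: L1-HIT | VC []
  [8] addr=0x46 blk=8 s=0: L1-HIT | VC []
  [9] addr=0x44 blk=8 s=0: L1-HIT | VC []
  [10] addr=0x41 blk=8 s=0: L1-HIT | VC []
  [11] addr=0x40 blk=8 s=0: L1-HIT | VC []
  [12] addr=0x25 blk=4 s=0: MISS | VC [8]
  [13] addr=0x44 blk=8 s=0: VC-HIT | VC [4]
  [14] addr=0x42 blk=8 s=0: L1-HIT | VC [4]
  [15] addr=0x44 blk=8 s=0: L1-HIT | VC [4]
  [16] addr=0x12 blk=2 s=0: MISS | VC [4, 8]
  [17] addr=0x20 blk=4 s=0: VC-HIT | VC [2, 8]
  [18] addr=0x12 blk=2 s=0: VC-HIT | VC [4, 8]

MISSES = 3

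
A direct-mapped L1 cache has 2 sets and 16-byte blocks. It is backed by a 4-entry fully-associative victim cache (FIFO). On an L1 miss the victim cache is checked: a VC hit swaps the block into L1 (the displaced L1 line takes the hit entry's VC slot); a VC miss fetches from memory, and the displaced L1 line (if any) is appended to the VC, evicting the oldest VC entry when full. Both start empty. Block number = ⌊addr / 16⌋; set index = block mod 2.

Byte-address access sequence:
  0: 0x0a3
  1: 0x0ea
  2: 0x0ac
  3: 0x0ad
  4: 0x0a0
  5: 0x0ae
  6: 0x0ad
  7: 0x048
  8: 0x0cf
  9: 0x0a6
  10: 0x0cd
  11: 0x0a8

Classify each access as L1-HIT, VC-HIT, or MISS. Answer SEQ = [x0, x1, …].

SEQ = [MISS, MISS, VC-HIT, L1-HIT, L1-HIT, L1-HIT, L1-HIT, MISS, MISS, VC-HIT, VC-HIT, VC-HIT]

0: 0xa3 (blk 10, set 0) → MISS  vc=[]
1: 0xea (blk 14, set 0) → MISS  vc=[10]
2: 0xac (blk 10, set 0) → VC-HIT  vc=[14]
3: 0xad (blk 10, set 0) → L1-HIT  vc=[14]
4: 0xa0 (blk 10, set 0) → L1-HIT  vc=[14]
5: 0xae (blk 10, set 0) → L1-HIT  vc=[14]
6: 0xad (blk 10, set 0) → L1-HIT  vc=[14]
7: 0x48 (blk 4, set 0) → MISS  vc=[14, 10]
8: 0xcf (blk 12, set 0) → MISS  vc=[14, 10, 4]
9: 0xa6 (blk 10, set 0) → VC-HIT  vc=[14, 12, 4]
10: 0xcd (blk 12, set 0) → VC-HIT  vc=[14, 10, 4]
11: 0xa8 (blk 10, set 0) → VC-HIT  vc=[14, 12, 4]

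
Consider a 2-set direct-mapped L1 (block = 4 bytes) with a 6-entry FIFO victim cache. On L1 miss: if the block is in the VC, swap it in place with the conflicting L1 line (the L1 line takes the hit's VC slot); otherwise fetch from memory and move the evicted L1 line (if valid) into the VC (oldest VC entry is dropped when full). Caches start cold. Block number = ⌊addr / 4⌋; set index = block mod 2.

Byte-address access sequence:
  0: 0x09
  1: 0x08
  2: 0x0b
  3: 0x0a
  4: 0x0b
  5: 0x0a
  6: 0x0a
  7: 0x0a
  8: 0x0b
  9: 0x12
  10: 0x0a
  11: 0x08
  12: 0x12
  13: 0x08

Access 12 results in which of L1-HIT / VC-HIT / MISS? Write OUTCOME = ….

OUTCOME = VC-HIT

#0 0x9→b2/s0 MISS; vc=[]
#1 0x8→b2/s0 L1-HIT; vc=[]
#2 0xb→b2/s0 L1-HIT; vc=[]
#3 0xa→b2/s0 L1-HIT; vc=[]
#4 0xb→b2/s0 L1-HIT; vc=[]
#5 0xa→b2/s0 L1-HIT; vc=[]
#6 0xa→b2/s0 L1-HIT; vc=[]
#7 0xa→b2/s0 L1-HIT; vc=[]
#8 0xb→b2/s0 L1-HIT; vc=[]
#9 0x12→b4/s0 MISS; vc=[2]
#10 0xa→b2/s0 VC-HIT; vc=[4]
#11 0x8→b2/s0 L1-HIT; vc=[4]
#12 0x12→b4/s0 VC-HIT; vc=[2]
#13 0x8→b2/s0 VC-HIT; vc=[4]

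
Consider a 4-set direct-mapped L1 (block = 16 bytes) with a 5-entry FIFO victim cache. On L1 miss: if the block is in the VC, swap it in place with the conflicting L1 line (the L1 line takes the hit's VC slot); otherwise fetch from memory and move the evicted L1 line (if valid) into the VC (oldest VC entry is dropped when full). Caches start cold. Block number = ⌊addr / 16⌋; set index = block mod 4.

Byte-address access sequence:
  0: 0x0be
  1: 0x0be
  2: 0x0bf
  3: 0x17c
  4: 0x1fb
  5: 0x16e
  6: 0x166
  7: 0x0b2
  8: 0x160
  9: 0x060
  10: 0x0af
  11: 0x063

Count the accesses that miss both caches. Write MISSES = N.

MISSES = 6

  [0] addr=0xbe blk=11 s=3: MISS | VC []
  [1] addr=0xbe blk=11 s=3: L1-HIT | VC []
  [2] addr=0xbf blk=11 s=3: L1-HIT | VC []
  [3] addr=0x17c blk=23 s=3: MISS | VC [11]
  [4] addr=0x1fb blk=31 s=3: MISS | VC [11, 23]
  [5] addr=0x16e blk=22 s=2: MISS | VC [11, 23]
  [6] addr=0x166 blk=22 s=2: L1-HIT | VC [11, 23]
  [7] addr=0xb2 blk=11 s=3: VC-HIT | VC [31, 23]
  [8] addr=0x160 blk=22 s=2: L1-HIT | VC [31, 23]
  [9] addr=0x60 blk=6 s=2: MISS | VC [31, 23, 22]
  [10] addr=0xaf blk=10 s=2: MISS | VC [31, 23, 22, 6]
  [11] addr=0x63 blk=6 s=2: VC-HIT | VC [31, 23, 22, 10]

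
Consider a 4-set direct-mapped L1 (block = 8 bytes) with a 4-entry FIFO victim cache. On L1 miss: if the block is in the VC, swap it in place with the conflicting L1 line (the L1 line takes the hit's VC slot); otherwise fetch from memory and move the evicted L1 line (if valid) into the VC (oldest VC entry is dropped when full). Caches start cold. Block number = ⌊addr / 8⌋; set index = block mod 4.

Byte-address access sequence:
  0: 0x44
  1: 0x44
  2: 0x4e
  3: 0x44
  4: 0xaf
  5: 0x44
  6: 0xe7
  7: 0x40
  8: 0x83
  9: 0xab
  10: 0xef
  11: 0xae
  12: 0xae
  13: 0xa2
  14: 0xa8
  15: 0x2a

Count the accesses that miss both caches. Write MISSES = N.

#0 0x44→b8/s0 MISS; vc=[]
#1 0x44→b8/s0 L1-HIT; vc=[]
#2 0x4e→b9/s1 MISS; vc=[]
#3 0x44→b8/s0 L1-HIT; vc=[]
#4 0xaf→b21/s1 MISS; vc=[9]
#5 0x44→b8/s0 L1-HIT; vc=[9]
#6 0xe7→b28/s0 MISS; vc=[9,8]
#7 0x40→b8/s0 VC-HIT; vc=[9,28]
#8 0x83→b16/s0 MISS; vc=[9,28,8]
#9 0xab→b21/s1 L1-HIT; vc=[9,28,8]
#10 0xef→b29/s1 MISS; vc=[9,28,8,21]
#11 0xae→b21/s1 VC-HIT; vc=[9,28,8,29]
#12 0xae→b21/s1 L1-HIT; vc=[9,28,8,29]
#13 0xa2→b20/s0 MISS; vc=[28,8,29,16]
#14 0xa8→b21/s1 L1-HIT; vc=[28,8,29,16]
#15 0x2a→b5/s1 MISS; vc=[8,29,16,21]

MISSES = 8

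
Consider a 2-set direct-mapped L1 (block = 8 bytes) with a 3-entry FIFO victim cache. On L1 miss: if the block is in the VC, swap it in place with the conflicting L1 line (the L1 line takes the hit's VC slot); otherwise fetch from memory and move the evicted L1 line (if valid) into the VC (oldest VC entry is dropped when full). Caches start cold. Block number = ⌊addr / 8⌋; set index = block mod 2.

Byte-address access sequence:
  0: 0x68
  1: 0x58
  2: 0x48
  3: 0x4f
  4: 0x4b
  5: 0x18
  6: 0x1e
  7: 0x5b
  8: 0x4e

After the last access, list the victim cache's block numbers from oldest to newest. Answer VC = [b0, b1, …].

VC = [13, 3, 11]

#0 0x68→b13/s1 MISS; vc=[]
#1 0x58→b11/s1 MISS; vc=[13]
#2 0x48→b9/s1 MISS; vc=[13,11]
#3 0x4f→b9/s1 L1-HIT; vc=[13,11]
#4 0x4b→b9/s1 L1-HIT; vc=[13,11]
#5 0x18→b3/s1 MISS; vc=[13,11,9]
#6 0x1e→b3/s1 L1-HIT; vc=[13,11,9]
#7 0x5b→b11/s1 VC-HIT; vc=[13,3,9]
#8 0x4e→b9/s1 VC-HIT; vc=[13,3,11]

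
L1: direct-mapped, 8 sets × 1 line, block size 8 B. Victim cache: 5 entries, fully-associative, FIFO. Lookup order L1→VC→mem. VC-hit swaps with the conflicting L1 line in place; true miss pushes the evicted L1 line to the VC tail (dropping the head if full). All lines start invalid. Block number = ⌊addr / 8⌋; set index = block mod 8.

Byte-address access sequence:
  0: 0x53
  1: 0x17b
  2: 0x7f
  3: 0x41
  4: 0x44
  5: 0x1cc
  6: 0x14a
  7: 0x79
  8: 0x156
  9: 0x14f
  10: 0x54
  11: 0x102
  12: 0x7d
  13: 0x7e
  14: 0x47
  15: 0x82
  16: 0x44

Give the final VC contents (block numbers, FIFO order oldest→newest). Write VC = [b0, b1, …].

VC = [47, 57, 42, 32, 16]

0: 0x53 (blk 10, set 2) → MISS  vc=[]
1: 0x17b (blk 47, set 7) → MISS  vc=[]
2: 0x7f (blk 15, set 7) → MISS  vc=[47]
3: 0x41 (blk 8, set 0) → MISS  vc=[47]
4: 0x44 (blk 8, set 0) → L1-HIT  vc=[47]
5: 0x1cc (blk 57, set 1) → MISS  vc=[47]
6: 0x14a (blk 41, set 1) → MISS  vc=[47, 57]
7: 0x79 (blk 15, set 7) → L1-HIT  vc=[47, 57]
8: 0x156 (blk 42, set 2) → MISS  vc=[47, 57, 10]
9: 0x14f (blk 41, set 1) → L1-HIT  vc=[47, 57, 10]
10: 0x54 (blk 10, set 2) → VC-HIT  vc=[47, 57, 42]
11: 0x102 (blk 32, set 0) → MISS  vc=[47, 57, 42, 8]
12: 0x7d (blk 15, set 7) → L1-HIT  vc=[47, 57, 42, 8]
13: 0x7e (blk 15, set 7) → L1-HIT  vc=[47, 57, 42, 8]
14: 0x47 (blk 8, set 0) → VC-HIT  vc=[47, 57, 42, 32]
15: 0x82 (blk 16, set 0) → MISS  vc=[47, 57, 42, 32, 8]
16: 0x44 (blk 8, set 0) → VC-HIT  vc=[47, 57, 42, 32, 16]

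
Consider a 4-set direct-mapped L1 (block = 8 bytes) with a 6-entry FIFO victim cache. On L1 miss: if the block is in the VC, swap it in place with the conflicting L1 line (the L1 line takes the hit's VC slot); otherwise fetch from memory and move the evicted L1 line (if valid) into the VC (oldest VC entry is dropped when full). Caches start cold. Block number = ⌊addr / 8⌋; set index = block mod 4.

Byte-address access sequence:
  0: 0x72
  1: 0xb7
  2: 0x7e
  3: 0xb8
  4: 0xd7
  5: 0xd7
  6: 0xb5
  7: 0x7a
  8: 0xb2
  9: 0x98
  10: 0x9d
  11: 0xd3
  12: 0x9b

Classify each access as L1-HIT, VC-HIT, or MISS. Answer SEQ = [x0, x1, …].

SEQ = [MISS, MISS, MISS, MISS, MISS, L1-HIT, VC-HIT, VC-HIT, L1-HIT, MISS, L1-HIT, VC-HIT, L1-HIT]

  [0] addr=0x72 blk=14 s=2: MISS | VC []
  [1] addr=0xb7 blk=22 s=2: MISS | VC [14]
  [2] addr=0x7e blk=15 s=3: MISS | VC [14]
  [3] addr=0xb8 blk=23 s=3: MISS | VC [14, 15]
  [4] addr=0xd7 blk=26 s=2: MISS | VC [14, 15, 22]
  [5] addr=0xd7 blk=26 s=2: L1-HIT | VC [14, 15, 22]
  [6] addr=0xb5 blk=22 s=2: VC-HIT | VC [14, 15, 26]
  [7] addr=0x7a blk=15 s=3: VC-HIT | VC [14, 23, 26]
  [8] addr=0xb2 blk=22 s=2: L1-HIT | VC [14, 23, 26]
  [9] addr=0x98 blk=19 s=3: MISS | VC [14, 23, 26, 15]
  [10] addr=0x9d blk=19 s=3: L1-HIT | VC [14, 23, 26, 15]
  [11] addr=0xd3 blk=26 s=2: VC-HIT | VC [14, 23, 22, 15]
  [12] addr=0x9b blk=19 s=3: L1-HIT | VC [14, 23, 22, 15]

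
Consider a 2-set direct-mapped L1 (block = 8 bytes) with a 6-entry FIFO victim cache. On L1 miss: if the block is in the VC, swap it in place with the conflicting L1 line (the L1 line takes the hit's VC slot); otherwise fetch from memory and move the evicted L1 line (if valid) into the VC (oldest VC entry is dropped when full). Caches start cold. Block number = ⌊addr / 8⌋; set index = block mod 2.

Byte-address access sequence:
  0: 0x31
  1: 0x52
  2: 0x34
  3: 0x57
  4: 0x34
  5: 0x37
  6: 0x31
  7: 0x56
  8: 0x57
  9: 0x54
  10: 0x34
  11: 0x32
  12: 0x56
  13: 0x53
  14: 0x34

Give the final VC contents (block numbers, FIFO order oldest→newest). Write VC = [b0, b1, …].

VC = [10]

  [0] addr=0x31 blk=6 s=0: MISS | VC []
  [1] addr=0x52 blk=10 s=0: MISS | VC [6]
  [2] addr=0x34 blk=6 s=0: VC-HIT | VC [10]
  [3] addr=0x57 blk=10 s=0: VC-HIT | VC [6]
  [4] addr=0x34 blk=6 s=0: VC-HIT | VC [10]
  [5] addr=0x37 blk=6 s=0: L1-HIT | VC [10]
  [6] addr=0x31 blk=6 s=0: L1-HIT | VC [10]
  [7] addr=0x56 blk=10 s=0: VC-HIT | VC [6]
  [8] addr=0x57 blk=10 s=0: L1-HIT | VC [6]
  [9] addr=0x54 blk=10 s=0: L1-HIT | VC [6]
  [10] addr=0x34 blk=6 s=0: VC-HIT | VC [10]
  [11] addr=0x32 blk=6 s=0: L1-HIT | VC [10]
  [12] addr=0x56 blk=10 s=0: VC-HIT | VC [6]
  [13] addr=0x53 blk=10 s=0: L1-HIT | VC [6]
  [14] addr=0x34 blk=6 s=0: VC-HIT | VC [10]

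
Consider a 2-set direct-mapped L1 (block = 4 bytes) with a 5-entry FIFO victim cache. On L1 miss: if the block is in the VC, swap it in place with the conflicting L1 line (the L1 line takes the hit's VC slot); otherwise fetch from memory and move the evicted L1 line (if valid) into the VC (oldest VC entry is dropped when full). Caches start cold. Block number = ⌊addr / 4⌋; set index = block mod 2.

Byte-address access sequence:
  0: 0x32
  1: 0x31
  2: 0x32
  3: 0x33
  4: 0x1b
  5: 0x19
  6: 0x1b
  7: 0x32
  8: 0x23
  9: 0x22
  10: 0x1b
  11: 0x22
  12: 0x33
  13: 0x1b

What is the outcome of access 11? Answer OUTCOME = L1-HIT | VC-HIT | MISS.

  [0] addr=0x32 blk=12 s=0: MISS | VC []
  [1] addr=0x31 blk=12 s=0: L1-HIT | VC []
  [2] addr=0x32 blk=12 s=0: L1-HIT | VC []
  [3] addr=0x33 blk=12 s=0: L1-HIT | VC []
  [4] addr=0x1b blk=6 s=0: MISS | VC [12]
  [5] addr=0x19 blk=6 s=0: L1-HIT | VC [12]
  [6] addr=0x1b blk=6 s=0: L1-HIT | VC [12]
  [7] addr=0x32 blk=12 s=0: VC-HIT | VC [6]
  [8] addr=0x23 blk=8 s=0: MISS | VC [6, 12]
  [9] addr=0x22 blk=8 s=0: L1-HIT | VC [6, 12]
  [10] addr=0x1b blk=6 s=0: VC-HIT | VC [8, 12]
  [11] addr=0x22 blk=8 s=0: VC-HIT | VC [6, 12]
  [12] addr=0x33 blk=12 s=0: VC-HIT | VC [6, 8]
  [13] addr=0x1b blk=6 s=0: VC-HIT | VC [12, 8]

OUTCOME = VC-HIT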